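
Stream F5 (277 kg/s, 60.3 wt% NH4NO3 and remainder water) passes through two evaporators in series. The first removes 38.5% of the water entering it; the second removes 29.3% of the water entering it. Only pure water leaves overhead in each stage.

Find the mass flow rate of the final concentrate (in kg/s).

water in feed = 277×0.397 = 109.97 kg/s.
After stage 1: water left = (1−0.385)×109.97 = 67.631; stream total = 234.66 kg/s.
After stage 2: water left = (1−0.293)×67.631 = 47.815; final concentrate = 214.85 kg/s.

214.8 kg/s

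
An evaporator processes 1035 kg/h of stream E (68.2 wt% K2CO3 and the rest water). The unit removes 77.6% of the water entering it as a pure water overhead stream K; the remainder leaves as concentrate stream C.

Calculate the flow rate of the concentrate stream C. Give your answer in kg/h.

water entering = 1035×0.318 = 329.13 kg/h; overhead removed = 0.776×329.13 = 255.4 kg/h.
Concentrate = 1035 − 255.4 = 779.6 kg/h.

779.6 kg/h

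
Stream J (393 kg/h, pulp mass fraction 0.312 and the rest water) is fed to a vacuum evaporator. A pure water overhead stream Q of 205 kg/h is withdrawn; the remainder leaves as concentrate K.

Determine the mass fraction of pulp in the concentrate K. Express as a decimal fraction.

0.652

pulp is not removed: 393×0.312 = 122.62 kg/h of pulp enters K.
Concentrate = 393 − 205 = 188 kg/h.
Mass fraction = 122.62/188 = 0.652.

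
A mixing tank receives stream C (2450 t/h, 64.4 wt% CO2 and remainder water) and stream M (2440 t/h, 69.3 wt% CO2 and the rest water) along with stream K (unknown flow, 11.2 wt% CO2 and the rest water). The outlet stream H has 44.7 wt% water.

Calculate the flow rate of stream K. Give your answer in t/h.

Let K be the unknown flow. Total out = 4890 + K.
water balance: 1621.3 + 0.888·K = 0.447·(4890 + K)
(0.888 − 0.447)·K = 0.447×4890 − 1621.3 = 564.55
K = 564.55 / 0.441 = 1280.2 t/h

1280 t/h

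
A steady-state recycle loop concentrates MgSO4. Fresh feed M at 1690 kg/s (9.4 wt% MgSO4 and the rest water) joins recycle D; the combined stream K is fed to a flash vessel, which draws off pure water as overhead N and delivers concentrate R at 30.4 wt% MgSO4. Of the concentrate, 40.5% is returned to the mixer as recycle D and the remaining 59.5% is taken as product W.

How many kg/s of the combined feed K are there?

Overall MgSO4 balance (none leaves overhead): MgSO4 in fresh feed = MgSO4 in product, i.e. 1690×0.094 = (1−0.405)·R·0.304.
R = 158.86/(0.304×0.595) = 878.26 kg/s.
Recycle D = 0.405×878.26 = 355.7 kg/s.
Combined feed K = 1690 + 355.7 = 2045.7 kg/s.

2046 kg/s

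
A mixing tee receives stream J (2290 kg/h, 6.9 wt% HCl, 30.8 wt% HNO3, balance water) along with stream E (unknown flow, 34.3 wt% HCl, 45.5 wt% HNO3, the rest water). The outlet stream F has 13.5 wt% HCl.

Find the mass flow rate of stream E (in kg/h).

726.6 kg/h

Let E be the unknown flow. Total out = 2290 + E.
HCl balance: 158.01 + 0.343·E = 0.135·(2290 + E)
(0.343 − 0.135)·E = 0.135×2290 − 158.01 = 151.14
E = 151.14 / 0.208 = 726.63 kg/h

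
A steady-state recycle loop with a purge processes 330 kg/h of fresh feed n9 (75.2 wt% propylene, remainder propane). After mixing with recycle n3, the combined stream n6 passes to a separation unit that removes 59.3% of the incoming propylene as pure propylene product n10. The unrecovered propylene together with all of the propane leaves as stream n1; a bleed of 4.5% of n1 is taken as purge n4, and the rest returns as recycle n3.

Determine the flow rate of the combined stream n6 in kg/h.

2225 kg/h

propane enters only via n9 and leaves only via the purge: 330×0.248 = 0.045×(propane in n1), and the separation unit passes all propane, so propane in n6 = propane in n1 = 1818.7 kg/h.
propylene in n6: m_A = 330×0.752 + (1−0.045)·(1−0.593)·m_A, so m_A = 248.16/0.6113 = 405.94 kg/h.
n6 = 405.94 + 1818.7 = 2224.6 kg/h.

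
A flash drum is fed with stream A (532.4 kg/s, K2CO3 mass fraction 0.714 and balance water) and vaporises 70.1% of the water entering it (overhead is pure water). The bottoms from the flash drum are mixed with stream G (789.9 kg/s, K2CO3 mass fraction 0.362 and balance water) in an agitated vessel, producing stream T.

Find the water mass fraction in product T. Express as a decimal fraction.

Vapour removed = 0.701×0.286×532.4 = 106.74 kg/s; concentrate = 425.66 kg/s.
water reaching the mixer = 45.528 (from concentrate) + 789.9×0.638 = 549.48 kg/s.
Product flow = 425.66 + 789.9 = 1215.6 kg/s; water fraction = 0.452.

0.452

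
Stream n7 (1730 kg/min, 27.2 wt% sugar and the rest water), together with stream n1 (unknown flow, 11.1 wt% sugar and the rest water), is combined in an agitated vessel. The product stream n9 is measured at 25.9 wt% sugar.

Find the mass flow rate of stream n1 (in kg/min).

Let n1 be the unknown flow. Total out = 1730 + n1.
sugar balance: 470.56 + 0.111·n1 = 0.259·(1730 + n1)
(0.111 − 0.259)·n1 = 0.259×1730 − 470.56 = -22.49
n1 = -22.49 / -0.148 = 151.96 kg/min

152 kg/min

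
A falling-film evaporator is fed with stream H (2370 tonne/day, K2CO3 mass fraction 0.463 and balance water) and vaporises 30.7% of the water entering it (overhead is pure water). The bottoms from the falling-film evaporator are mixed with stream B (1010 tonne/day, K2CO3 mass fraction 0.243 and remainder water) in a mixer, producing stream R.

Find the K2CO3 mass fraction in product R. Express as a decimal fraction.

0.449

Vapour removed = 0.307×0.537×2370 = 390.72 tonne/day; concentrate = 1979.3 tonne/day.
K2CO3 reaching the mixer = 1097.3 (from concentrate) + 1010×0.243 = 1342.7 tonne/day.
Product flow = 1979.3 + 1010 = 2989.3 tonne/day; K2CO3 fraction = 0.449.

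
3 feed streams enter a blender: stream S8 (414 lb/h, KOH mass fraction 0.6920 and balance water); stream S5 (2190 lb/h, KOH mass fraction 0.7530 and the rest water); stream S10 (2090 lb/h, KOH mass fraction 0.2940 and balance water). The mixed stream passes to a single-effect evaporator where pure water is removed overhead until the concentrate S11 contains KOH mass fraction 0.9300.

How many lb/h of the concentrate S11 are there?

2742 lb/h

KOH entering = 414×0.692 + 2190×0.753 + 2090×0.294 = 2550 lb/h.
All KOH reports to S11, so S11 = 2550/0.930 = 2742 lb/h.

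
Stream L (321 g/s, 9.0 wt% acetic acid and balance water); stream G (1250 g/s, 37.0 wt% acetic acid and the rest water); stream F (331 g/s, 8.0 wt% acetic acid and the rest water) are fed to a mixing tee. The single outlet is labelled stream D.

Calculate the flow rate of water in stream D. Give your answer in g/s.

1384 g/s

water out = water in = 321×0.910 + 1250×0.630 + 331×0.920 = 1384.1 g/s.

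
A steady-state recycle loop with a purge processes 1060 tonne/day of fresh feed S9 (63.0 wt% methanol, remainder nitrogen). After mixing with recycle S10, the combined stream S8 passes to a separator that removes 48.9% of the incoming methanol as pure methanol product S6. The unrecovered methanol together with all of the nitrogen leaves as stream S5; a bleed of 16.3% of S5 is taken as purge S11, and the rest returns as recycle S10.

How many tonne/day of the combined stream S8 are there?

nitrogen enters only via S9 and leaves only via the purge: 1060×0.370 = 0.163×(nitrogen in S5), and the separator passes all nitrogen, so nitrogen in S8 = nitrogen in S5 = 2406.1 tonne/day.
methanol in S8: m_A = 1060×0.630 + (1−0.163)·(1−0.489)·m_A, so m_A = 667.8/0.5723 = 1166.9 tonne/day.
S8 = 1166.9 + 2406.1 = 3573 tonne/day.

3573 tonne/day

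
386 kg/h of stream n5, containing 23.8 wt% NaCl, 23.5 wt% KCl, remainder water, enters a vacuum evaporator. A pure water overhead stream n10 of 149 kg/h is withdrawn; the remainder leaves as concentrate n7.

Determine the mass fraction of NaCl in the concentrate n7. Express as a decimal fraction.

NaCl is not removed: 386×0.238 = 91.868 kg/h of NaCl enters n7.
Concentrate = 386 − 149 = 237 kg/h.
Mass fraction = 91.868/237 = 0.388.

0.388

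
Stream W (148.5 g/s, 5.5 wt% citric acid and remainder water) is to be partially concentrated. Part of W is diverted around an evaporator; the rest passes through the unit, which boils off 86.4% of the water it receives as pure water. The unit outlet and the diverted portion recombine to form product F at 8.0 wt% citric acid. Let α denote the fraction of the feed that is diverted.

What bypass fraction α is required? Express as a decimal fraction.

All 148.5×0.055 = 8.1675 g/s of citric acid reaches F, so F = 8.1675/0.080 = 102.09 g/s and vapour = 46.406 g/s.
The evaporator receives (1−α)·148.5 of feed at 0.945 water and removes 0.864 of that water:
0.864×0.945×(1−α)×148.5 = 46.406
(1−α) = 46.406/121.25 = 0.3827;  α = 0.6173.

0.617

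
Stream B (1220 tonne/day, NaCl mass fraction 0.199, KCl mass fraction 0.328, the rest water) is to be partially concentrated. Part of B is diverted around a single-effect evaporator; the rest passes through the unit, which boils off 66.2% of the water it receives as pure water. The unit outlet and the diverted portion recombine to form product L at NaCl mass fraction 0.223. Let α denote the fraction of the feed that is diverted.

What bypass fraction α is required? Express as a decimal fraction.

All 1220×0.199 = 242.78 tonne/day of NaCl reaches L, so L = 242.78/0.223 = 1088.7 tonne/day and vapour = 131.3 tonne/day.
The evaporator receives (1−α)·1220 of feed at 0.473 water and removes 0.662 of that water:
0.662×0.473×(1−α)×1220 = 131.3
(1−α) = 131.3/382.01 = 0.3437;  α = 0.6563.

0.656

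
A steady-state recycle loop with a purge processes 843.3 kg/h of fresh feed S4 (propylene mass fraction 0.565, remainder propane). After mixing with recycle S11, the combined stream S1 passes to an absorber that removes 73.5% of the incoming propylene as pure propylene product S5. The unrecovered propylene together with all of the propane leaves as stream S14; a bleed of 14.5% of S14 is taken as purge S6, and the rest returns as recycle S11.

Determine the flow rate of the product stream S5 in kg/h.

propylene in S1: m_A = 843.3×0.565 + (1−0.145)·(1−0.735)·m_A, so m_A = 476.46/0.7734 = 616.04 kg/h.
Product S5 = 0.735×616.04 = 452.79 kg/h.

452.8 kg/h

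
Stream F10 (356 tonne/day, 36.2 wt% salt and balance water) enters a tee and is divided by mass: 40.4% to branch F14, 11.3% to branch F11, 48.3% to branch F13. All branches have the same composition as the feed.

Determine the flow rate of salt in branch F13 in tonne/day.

62.25 tonne/day

Branch F13 total = 0.483×356 = 171.95 tonne/day.
salt in F13 = 0.362×171.95 = 62.245 tonne/day.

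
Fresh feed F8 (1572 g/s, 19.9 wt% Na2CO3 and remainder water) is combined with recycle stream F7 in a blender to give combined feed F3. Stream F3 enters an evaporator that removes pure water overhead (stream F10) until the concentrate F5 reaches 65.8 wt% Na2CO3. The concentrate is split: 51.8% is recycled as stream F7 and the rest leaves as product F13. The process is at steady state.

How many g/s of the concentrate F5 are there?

Overall Na2CO3 balance (none leaves overhead): Na2CO3 in fresh feed = Na2CO3 in product, i.e. 1572×0.199 = (1−0.518)·F5·0.658.
F5 = 312.83/(0.658×0.482) = 986.35 g/s.

986.4 g/s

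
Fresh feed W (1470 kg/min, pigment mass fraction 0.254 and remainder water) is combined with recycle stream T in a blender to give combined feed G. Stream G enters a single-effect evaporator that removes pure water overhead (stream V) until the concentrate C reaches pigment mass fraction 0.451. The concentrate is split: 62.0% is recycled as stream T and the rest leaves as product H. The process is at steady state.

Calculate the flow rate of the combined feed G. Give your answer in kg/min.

2821 kg/min

Overall pigment balance (none leaves overhead): pigment in fresh feed = pigment in product, i.e. 1470×0.254 = (1−0.620)·C·0.451.
C = 373.38/(0.451×0.380) = 2178.7 kg/min.
Recycle T = 0.620×2178.7 = 1350.8 kg/min.
Combined feed G = 1470 + 1350.8 = 2820.8 kg/min.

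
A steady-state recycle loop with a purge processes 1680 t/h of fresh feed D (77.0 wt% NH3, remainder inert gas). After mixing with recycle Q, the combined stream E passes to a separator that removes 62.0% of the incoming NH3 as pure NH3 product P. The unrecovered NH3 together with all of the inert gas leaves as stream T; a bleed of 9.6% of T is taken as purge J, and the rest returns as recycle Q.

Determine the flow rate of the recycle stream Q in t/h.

4316 t/h

inert gas enters only via D and leaves only via the purge: 1680×0.230 = 0.096×(inert gas in T), and the separator passes all inert gas, so inert gas in E = inert gas in T = 4025 t/h.
NH3 in E: m_A = 1680×0.770 + (1−0.096)·(1−0.620)·m_A, so m_A = 1293.6/0.6565 = 1970.5 t/h.
T = (1−0.620)×1970.5 + 4025 = 4773.8 t/h.
Recycle Q = (1−0.096)×4773.8 = 4315.5 t/h.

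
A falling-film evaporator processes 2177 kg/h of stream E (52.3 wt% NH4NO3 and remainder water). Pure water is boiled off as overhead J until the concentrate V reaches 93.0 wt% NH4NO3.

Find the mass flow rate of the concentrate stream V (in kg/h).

1224 kg/h

NH4NO3 is conserved: 2177×0.523 = 1138.6 kg/h all reports to the concentrate.
Concentrate = 1138.6/(target fraction) = 1224.3 kg/h.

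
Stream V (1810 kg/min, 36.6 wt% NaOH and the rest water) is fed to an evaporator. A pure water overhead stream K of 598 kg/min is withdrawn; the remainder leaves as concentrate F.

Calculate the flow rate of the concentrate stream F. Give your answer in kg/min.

Concentrate = 1810 − 598 = 1212 kg/min.

1212 kg/min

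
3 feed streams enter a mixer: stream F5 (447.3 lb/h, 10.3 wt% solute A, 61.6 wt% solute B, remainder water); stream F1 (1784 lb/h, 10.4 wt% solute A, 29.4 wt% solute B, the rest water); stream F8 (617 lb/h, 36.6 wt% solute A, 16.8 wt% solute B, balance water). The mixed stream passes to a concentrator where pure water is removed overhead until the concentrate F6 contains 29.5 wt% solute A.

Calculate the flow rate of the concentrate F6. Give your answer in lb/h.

1551 lb/h

solute A entering = 447.3×0.103 + 1784×0.104 + 617×0.366 = 457.43 lb/h.
All solute A reports to F6, so F6 = 457.43/0.295 = 1550.6 lb/h.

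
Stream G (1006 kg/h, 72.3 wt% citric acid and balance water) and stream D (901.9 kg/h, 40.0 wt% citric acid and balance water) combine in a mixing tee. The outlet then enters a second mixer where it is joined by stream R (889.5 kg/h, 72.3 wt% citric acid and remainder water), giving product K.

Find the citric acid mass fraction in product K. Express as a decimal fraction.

0.6189

Overall, product flow = 2797.4 kg/h.
citric acid in = 1006×0.723 + 901.9×0.400 + 889.5×0.723 = 1731.2 kg/h.
citric acid fraction in K = 0.6189.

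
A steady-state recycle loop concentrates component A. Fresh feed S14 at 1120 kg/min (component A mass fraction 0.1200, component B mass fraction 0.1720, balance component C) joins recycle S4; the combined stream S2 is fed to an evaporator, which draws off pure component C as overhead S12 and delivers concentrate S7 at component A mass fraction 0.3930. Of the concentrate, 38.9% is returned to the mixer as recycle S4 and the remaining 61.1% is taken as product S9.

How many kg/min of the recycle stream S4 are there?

217.7 kg/min

Overall component A balance (none leaves overhead): component A in fresh feed = component A in product, i.e. 1120×0.120 = (1−0.389)·S7·0.393.
S7 = 134.4/(0.393×0.611) = 559.71 kg/min.
Recycle S4 = 0.389×559.71 = 217.73 kg/min.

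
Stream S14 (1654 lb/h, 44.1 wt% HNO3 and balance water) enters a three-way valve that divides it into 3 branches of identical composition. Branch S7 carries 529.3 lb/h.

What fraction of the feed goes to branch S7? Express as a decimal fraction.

Fraction to S7 = 529.3/1654 = 0.3200.

0.320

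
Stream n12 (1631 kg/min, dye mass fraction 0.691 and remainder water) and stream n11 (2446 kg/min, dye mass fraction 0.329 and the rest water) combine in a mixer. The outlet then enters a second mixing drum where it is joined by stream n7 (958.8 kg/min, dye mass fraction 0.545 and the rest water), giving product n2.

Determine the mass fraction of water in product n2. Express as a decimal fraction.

Overall, product flow = 5035.8 kg/min.
water in = 1631×0.309 + 2446×0.671 + 958.8×0.455 = 2581.5 kg/min.
water fraction in n2 = 0.513.

0.513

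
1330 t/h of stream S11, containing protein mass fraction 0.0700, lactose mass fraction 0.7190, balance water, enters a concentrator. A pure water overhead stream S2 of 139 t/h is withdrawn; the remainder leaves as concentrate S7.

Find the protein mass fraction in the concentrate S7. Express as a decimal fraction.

0.0782

protein is not removed: 1330×0.070 = 93.1 t/h of protein enters S7.
Concentrate = 1330 − 139 = 1191 t/h.
Mass fraction = 93.1/1191 = 0.0782.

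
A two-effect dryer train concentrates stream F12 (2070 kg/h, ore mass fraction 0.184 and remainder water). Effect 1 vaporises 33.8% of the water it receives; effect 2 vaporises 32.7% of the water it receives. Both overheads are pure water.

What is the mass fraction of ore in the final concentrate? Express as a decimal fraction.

water in feed = 2070×0.816 = 1689.1 kg/h.
After stage 1: water left = (1−0.338)×1689.1 = 1118.2; stream total = 1499.1 kg/h.
After stage 2: water left = (1−0.327)×1118.2 = 752.55; final concentrate = 1133.4 kg/h.
ore fraction = 380.88/1133.4 = 0.336.

0.336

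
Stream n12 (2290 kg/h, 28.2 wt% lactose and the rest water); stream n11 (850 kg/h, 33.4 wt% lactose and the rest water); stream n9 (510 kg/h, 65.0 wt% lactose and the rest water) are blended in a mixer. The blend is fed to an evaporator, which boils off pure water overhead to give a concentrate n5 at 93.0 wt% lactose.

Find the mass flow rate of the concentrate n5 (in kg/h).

1356 kg/h

lactose entering = 2290×0.282 + 850×0.334 + 510×0.650 = 1261.2 kg/h.
All lactose reports to n5, so n5 = 1261.2/0.930 = 1356.1 kg/h.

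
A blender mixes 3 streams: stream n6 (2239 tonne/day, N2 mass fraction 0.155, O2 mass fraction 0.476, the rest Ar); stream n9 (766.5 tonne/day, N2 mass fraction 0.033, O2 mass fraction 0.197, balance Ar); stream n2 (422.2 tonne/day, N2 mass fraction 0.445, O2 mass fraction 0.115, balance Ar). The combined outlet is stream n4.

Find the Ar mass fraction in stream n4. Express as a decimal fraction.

Total flow out = 2239 + 766.5 + 422.2 = 3427.7 tonne/day.
Ar in = 2239×0.369 + 766.5×0.770 + 422.2×0.440 = 1602.2 tonne/day.
Ar mass fraction in n4 = 1602.2/3427.7 = 0.467.

0.467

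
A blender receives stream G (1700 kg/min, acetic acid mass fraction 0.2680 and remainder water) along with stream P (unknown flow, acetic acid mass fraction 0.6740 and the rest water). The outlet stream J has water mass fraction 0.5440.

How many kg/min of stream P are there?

Let P be the unknown flow. Total out = 1700 + P.
water balance: 1244.4 + 0.326·P = 0.544·(1700 + P)
(0.326 − 0.544)·P = 0.544×1700 − 1244.4 = -319.6
P = -319.6 / -0.218 = 1466.1 kg/min

1466 kg/min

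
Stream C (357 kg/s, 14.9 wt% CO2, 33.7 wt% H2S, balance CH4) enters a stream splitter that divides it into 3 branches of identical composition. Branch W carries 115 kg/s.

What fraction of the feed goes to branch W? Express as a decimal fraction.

0.322

Fraction to W = 115/357 = 0.3221.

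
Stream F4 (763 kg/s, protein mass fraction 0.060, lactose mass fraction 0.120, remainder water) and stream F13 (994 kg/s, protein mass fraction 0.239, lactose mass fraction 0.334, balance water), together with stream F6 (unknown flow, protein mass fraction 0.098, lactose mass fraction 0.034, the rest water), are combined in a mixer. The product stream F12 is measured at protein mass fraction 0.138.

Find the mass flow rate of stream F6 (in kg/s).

1022 kg/s

Let F6 be the unknown flow. Total out = 1757 + F6.
protein balance: 283.35 + 0.098·F6 = 0.138·(1757 + F6)
(0.098 − 0.138)·F6 = 0.138×1757 − 283.35 = -40.88
F6 = -40.88 / -0.040 = 1022 kg/s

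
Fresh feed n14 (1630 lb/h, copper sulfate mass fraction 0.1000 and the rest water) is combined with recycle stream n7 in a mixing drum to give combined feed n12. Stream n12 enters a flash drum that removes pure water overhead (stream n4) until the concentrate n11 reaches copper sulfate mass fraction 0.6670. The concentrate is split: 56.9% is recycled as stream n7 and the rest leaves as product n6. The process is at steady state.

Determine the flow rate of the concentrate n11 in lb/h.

567 lb/h

Overall copper sulfate balance (none leaves overhead): copper sulfate in fresh feed = copper sulfate in product, i.e. 1630×0.100 = (1−0.569)·n11·0.667.
n11 = 163/(0.667×0.431) = 567 lb/h.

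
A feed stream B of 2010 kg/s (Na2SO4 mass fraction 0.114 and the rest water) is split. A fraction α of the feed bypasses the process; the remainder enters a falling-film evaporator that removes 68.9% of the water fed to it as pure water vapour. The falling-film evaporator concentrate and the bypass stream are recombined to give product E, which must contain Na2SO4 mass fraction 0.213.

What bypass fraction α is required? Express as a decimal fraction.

0.239

All 2010×0.114 = 229.14 kg/s of Na2SO4 reaches E, so E = 229.14/0.213 = 1075.8 kg/s and vapour = 934.23 kg/s.
The evaporator receives (1−α)·2010 of feed at 0.886 water and removes 0.689 of that water:
0.689×0.886×(1−α)×2010 = 934.23
(1−α) = 934.23/1227 = 0.7614;  α = 0.2386.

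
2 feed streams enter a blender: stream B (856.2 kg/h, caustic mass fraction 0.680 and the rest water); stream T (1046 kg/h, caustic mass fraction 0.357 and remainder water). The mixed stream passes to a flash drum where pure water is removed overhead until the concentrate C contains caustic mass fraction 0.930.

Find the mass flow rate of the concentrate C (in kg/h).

caustic entering = 856.2×0.680 + 1046×0.357 = 955.64 kg/h.
All caustic reports to C, so C = 955.64/0.930 = 1027.6 kg/h.

1028 kg/h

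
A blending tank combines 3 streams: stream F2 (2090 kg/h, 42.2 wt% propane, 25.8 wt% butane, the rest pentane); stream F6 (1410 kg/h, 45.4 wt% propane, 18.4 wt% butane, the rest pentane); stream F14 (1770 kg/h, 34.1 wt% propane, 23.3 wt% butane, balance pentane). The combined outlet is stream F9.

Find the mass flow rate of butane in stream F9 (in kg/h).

1211 kg/h

butane out = butane in = 2090×0.258 + 1410×0.184 + 1770×0.233 = 1211.1 kg/h.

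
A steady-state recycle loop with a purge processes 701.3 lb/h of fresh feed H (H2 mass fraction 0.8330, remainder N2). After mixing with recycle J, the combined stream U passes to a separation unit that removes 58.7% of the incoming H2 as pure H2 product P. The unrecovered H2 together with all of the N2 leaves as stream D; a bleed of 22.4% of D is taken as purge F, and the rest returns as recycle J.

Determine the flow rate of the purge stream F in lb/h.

196.7 lb/h

N2 enters only via H and leaves only via the purge: 701.3×0.167 = 0.224×(N2 in D), and the separation unit passes all N2, so N2 in U = N2 in D = 522.84 lb/h.
H2 in U: m_A = 701.3×0.833 + (1−0.224)·(1−0.587)·m_A, so m_A = 584.18/0.6795 = 859.71 lb/h.
D = (1−0.587)×859.71 + 522.84 = 877.9 lb/h.
Purge F = 0.224×877.9 = 196.65 lb/h.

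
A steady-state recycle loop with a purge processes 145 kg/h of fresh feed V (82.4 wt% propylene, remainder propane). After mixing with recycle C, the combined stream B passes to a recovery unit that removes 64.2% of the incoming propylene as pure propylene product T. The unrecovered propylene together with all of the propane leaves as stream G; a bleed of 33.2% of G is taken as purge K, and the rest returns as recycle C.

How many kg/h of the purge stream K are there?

44.18 kg/h

propane enters only via V and leaves only via the purge: 145×0.176 = 0.332×(propane in G), and the recovery unit passes all propane, so propane in B = propane in G = 76.867 kg/h.
propylene in B: m_A = 145×0.824 + (1−0.332)·(1−0.642)·m_A, so m_A = 119.48/0.7609 = 157.03 kg/h.
G = (1−0.642)×157.03 + 76.867 = 133.09 kg/h.
Purge K = 0.332×133.09 = 44.184 kg/h.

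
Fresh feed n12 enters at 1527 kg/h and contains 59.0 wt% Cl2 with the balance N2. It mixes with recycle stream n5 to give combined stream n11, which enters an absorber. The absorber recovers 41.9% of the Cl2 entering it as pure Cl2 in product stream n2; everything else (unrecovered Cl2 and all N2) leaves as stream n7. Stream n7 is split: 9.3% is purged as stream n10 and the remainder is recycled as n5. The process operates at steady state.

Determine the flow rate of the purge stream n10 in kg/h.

N2 enters only via n12 and leaves only via the purge: 1527×0.410 = 0.093×(N2 in n7), and the absorber passes all N2, so N2 in n11 = N2 in n7 = 6731.9 kg/h.
Cl2 in n11: m_A = 1527×0.590 + (1−0.093)·(1−0.419)·m_A, so m_A = 900.93/0.4730 = 1904.6 kg/h.
n7 = (1−0.419)×1904.6 + 6731.9 = 7838.5 kg/h.
Purge n10 = 0.093×7838.5 = 728.98 kg/h.

729 kg/h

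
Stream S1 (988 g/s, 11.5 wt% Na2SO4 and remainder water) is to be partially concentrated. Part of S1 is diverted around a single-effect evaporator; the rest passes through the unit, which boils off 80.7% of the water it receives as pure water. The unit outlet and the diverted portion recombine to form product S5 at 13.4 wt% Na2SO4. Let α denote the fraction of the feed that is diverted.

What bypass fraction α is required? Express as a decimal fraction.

All 988×0.115 = 113.62 g/s of Na2SO4 reaches S5, so S5 = 113.62/0.134 = 847.91 g/s and vapour = 140.09 g/s.
The evaporator receives (1−α)·988 of feed at 0.885 water and removes 0.807 of that water:
0.807×0.885×(1−α)×988 = 140.09
(1−α) = 140.09/705.62 = 0.1985;  α = 0.8015.

0.801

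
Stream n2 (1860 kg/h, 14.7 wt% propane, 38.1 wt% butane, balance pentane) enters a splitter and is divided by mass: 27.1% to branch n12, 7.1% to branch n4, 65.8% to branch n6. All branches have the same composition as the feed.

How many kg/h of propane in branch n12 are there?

Branch n12 total = 0.271×1860 = 504.06 kg/h.
propane in n12 = 0.147×504.06 = 74.097 kg/h.

74.1 kg/h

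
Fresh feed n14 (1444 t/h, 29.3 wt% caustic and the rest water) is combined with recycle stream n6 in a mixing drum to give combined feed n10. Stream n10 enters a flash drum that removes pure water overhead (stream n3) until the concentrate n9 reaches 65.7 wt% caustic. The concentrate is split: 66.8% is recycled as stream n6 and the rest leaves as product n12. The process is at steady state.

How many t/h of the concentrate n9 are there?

Overall caustic balance (none leaves overhead): caustic in fresh feed = caustic in product, i.e. 1444×0.293 = (1−0.668)·n9·0.657.
n9 = 423.09/(0.657×0.332) = 1939.7 t/h.

1940 t/h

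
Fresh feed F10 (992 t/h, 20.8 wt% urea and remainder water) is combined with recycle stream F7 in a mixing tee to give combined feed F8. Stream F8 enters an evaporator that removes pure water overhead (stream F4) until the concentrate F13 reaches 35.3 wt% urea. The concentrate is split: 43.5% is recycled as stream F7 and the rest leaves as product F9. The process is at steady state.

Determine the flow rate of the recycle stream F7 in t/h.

Overall urea balance (none leaves overhead): urea in fresh feed = urea in product, i.e. 992×0.208 = (1−0.435)·F13·0.353.
F13 = 206.34/(0.353×0.565) = 1034.6 t/h.
Recycle F7 = 0.435×1034.6 = 450.03 t/h.

450 t/h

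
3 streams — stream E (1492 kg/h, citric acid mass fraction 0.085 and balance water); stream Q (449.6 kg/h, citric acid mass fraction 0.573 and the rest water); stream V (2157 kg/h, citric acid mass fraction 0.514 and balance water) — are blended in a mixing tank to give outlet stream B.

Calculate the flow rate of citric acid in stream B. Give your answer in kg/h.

1493 kg/h

citric acid out = citric acid in = 1492×0.085 + 449.6×0.573 + 2157×0.514 = 1493.1 kg/h.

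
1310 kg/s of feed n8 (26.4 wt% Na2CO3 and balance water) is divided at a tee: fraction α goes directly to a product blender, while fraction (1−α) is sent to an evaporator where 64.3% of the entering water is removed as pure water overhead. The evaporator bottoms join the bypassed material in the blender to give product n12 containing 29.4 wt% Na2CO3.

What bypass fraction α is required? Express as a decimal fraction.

All 1310×0.264 = 345.84 kg/s of Na2CO3 reaches n12, so n12 = 345.84/0.294 = 1176.3 kg/s and vapour = 133.67 kg/s.
The evaporator receives (1−α)·1310 of feed at 0.736 water and removes 0.643 of that water:
0.643×0.736×(1−α)×1310 = 133.67
(1−α) = 133.67/619.95 = 0.2156;  α = 0.7844.

0.784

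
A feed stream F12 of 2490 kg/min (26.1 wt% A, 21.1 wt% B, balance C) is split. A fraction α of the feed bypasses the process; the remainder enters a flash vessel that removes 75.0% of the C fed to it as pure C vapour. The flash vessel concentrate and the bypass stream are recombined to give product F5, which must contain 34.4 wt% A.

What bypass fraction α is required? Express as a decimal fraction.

All 2490×0.261 = 649.89 kg/min of A reaches F5, so F5 = 649.89/0.344 = 1889.2 kg/min and vapour = 600.78 kg/min.
The evaporator receives (1−α)·2490 of feed at 0.528 C and removes 0.750 of that C:
0.750×0.528×(1−α)×2490 = 600.78
(1−α) = 600.78/986.04 = 0.6093;  α = 0.3907.

0.391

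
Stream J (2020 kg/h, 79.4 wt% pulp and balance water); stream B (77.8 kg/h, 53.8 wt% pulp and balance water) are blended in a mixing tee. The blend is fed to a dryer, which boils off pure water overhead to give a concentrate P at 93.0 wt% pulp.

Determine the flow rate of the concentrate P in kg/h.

1770 kg/h

pulp entering = 2020×0.794 + 77.8×0.538 = 1645.7 kg/h.
All pulp reports to P, so P = 1645.7/0.930 = 1769.6 kg/h.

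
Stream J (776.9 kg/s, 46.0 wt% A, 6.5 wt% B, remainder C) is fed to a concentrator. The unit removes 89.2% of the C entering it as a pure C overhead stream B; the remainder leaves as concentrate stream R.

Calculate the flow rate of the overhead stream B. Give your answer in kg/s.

C entering = 776.9×0.475 = 369.03 kg/s; overhead removed = 0.892×369.03 = 329.17 kg/s.

329.2 kg/s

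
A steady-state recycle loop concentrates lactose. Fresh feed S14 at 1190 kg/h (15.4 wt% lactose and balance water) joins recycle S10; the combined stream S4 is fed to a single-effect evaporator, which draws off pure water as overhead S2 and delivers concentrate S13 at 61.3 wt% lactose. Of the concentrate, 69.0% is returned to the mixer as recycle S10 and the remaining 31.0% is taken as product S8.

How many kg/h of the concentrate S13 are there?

964.4 kg/h

Overall lactose balance (none leaves overhead): lactose in fresh feed = lactose in product, i.e. 1190×0.154 = (1−0.690)·S13·0.613.
S13 = 183.26/(0.613×0.310) = 964.37 kg/h.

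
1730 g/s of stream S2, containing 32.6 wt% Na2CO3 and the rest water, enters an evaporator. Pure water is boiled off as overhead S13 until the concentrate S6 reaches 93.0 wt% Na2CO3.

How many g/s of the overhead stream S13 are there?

1124 g/s

Na2CO3 is conserved: 1730×0.326 = 563.98 g/s all reports to the concentrate.
Concentrate = 563.98/(target fraction) = 606.43 g/s.
Overhead = 1730 − 606.43 = 1123.6 g/s.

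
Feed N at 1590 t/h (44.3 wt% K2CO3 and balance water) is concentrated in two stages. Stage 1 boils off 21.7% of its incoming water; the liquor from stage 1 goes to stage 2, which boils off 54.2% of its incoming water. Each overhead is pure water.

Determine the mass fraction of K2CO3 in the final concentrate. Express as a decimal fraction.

water in feed = 1590×0.557 = 885.63 t/h.
After stage 1: water left = (1−0.217)×885.63 = 693.45; stream total = 1397.8 t/h.
After stage 2: water left = (1−0.542)×693.45 = 317.6; final concentrate = 1022 t/h.
K2CO3 fraction = 704.37/1022 = 0.689.

0.689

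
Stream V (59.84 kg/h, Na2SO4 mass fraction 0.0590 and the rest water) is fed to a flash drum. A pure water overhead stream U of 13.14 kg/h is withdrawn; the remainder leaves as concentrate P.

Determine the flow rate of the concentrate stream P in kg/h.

Concentrate = 59.84 − 13.14 = 46.7 kg/h.

46.7 kg/h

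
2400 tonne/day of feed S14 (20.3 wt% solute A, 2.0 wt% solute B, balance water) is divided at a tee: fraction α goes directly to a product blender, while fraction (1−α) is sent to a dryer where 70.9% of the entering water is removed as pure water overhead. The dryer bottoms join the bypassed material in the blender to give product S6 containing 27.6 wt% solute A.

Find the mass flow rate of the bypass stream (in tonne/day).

All 2400×0.203 = 487.2 tonne/day of solute A reaches S6, so S6 = 487.2/0.276 = 1765.2 tonne/day and vapour = 634.78 tonne/day.
The evaporator receives (1−α)·2400 of feed at 0.777 water and removes 0.709 of that water:
0.709×0.777×(1−α)×2400 = 634.78
(1−α) = 634.78/1322.1 = 0.4801;  α = 0.5199.
Bypass flow = 0.5199×2400 = 1247.7 tonne/day.

1248 tonne/day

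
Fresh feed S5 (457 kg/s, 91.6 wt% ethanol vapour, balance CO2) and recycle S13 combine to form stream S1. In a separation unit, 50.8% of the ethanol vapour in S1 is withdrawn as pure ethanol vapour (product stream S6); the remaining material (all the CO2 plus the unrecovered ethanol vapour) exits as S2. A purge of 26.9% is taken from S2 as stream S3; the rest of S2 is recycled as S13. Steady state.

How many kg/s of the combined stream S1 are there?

CO2 enters only via S5 and leaves only via the purge: 457×0.084 = 0.269×(CO2 in S2), and the separation unit passes all CO2, so CO2 in S1 = CO2 in S2 = 142.71 kg/s.
ethanol vapour in S1: m_A = 457×0.916 + (1−0.269)·(1−0.508)·m_A, so m_A = 418.61/0.6403 = 653.73 kg/s.
S1 = 653.73 + 142.71 = 796.43 kg/s.

796.4 kg/s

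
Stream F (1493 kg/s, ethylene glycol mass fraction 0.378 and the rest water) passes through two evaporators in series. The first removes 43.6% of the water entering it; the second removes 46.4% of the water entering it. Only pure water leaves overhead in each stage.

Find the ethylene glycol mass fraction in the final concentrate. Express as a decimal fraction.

0.668

water in feed = 1493×0.622 = 928.65 kg/s.
After stage 1: water left = (1−0.436)×928.65 = 523.76; stream total = 1088.1 kg/s.
After stage 2: water left = (1−0.464)×523.76 = 280.73; final concentrate = 845.09 kg/s.
ethylene glycol fraction = 564.35/845.09 = 0.668.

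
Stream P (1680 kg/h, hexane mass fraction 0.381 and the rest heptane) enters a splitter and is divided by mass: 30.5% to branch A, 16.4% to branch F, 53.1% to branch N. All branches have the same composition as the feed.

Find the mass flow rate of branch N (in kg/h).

892.1 kg/h

Branch N flow = 0.531×1680 = 892.08 kg/h.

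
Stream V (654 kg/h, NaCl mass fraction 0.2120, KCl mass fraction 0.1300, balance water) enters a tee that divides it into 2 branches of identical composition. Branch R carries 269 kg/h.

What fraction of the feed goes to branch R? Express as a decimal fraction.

0.411

Fraction to R = 269/654 = 0.4113.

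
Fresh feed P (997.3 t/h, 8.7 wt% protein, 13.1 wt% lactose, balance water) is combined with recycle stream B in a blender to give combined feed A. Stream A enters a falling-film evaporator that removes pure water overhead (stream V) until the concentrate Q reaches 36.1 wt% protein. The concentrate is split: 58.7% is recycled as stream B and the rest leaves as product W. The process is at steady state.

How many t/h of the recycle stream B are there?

341.6 t/h

Overall protein balance (none leaves overhead): protein in fresh feed = protein in product, i.e. 997.3×0.087 = (1−0.587)·Q·0.361.
Q = 86.765/(0.361×0.413) = 581.95 t/h.
Recycle B = 0.587×581.95 = 341.61 t/h.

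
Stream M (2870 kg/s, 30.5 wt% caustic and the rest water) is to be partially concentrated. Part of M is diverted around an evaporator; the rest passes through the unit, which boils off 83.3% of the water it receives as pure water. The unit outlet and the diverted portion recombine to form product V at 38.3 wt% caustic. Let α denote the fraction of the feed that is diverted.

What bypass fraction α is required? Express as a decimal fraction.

All 2870×0.305 = 875.35 kg/s of caustic reaches V, so V = 875.35/0.383 = 2285.5 kg/s and vapour = 584.49 kg/s.
The evaporator receives (1−α)·2870 of feed at 0.695 water and removes 0.833 of that water:
0.833×0.695×(1−α)×2870 = 584.49
(1−α) = 584.49/1661.5 = 0.3518;  α = 0.6482.

0.648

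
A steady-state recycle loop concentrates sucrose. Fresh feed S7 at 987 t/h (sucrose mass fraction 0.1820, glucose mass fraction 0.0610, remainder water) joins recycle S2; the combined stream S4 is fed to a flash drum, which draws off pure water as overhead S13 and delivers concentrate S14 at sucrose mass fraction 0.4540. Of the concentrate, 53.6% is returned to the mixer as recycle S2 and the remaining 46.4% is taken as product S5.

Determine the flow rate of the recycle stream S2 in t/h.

Overall sucrose balance (none leaves overhead): sucrose in fresh feed = sucrose in product, i.e. 987×0.182 = (1−0.536)·S14·0.454.
S14 = 179.63/(0.454×0.464) = 852.74 t/h.
Recycle S2 = 0.536×852.74 = 457.07 t/h.

457.1 t/h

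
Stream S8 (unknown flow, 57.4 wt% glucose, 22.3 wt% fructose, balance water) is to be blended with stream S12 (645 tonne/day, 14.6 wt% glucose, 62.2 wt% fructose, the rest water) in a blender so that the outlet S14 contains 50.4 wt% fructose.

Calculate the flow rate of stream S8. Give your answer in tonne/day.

270.9 tonne/day

Let S8 be the unknown flow. Total out = 645 + S8.
fructose balance: 401.19 + 0.223·S8 = 0.504·(645 + S8)
(0.223 − 0.504)·S8 = 0.504×645 − 401.19 = -76.11
S8 = -76.11 / -0.281 = 270.85 tonne/day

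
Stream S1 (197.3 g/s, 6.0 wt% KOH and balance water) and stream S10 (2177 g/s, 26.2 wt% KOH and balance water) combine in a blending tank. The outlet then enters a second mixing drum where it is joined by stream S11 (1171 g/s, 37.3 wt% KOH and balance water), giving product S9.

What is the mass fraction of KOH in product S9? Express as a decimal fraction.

Overall, product flow = 3545.3 g/s.
KOH in = 197.3×0.060 + 2177×0.262 + 1171×0.373 = 1019 g/s.
KOH fraction in S9 = 0.287.

0.287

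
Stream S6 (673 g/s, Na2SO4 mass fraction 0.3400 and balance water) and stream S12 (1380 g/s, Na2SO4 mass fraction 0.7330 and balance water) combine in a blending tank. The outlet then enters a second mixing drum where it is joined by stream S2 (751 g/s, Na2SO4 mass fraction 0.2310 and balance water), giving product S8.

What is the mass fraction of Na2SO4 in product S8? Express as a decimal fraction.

Overall, product flow = 2804 g/s.
Na2SO4 in = 673×0.340 + 1380×0.733 + 751×0.231 = 1413.8 g/s.
Na2SO4 fraction in S8 = 0.5042.

0.5042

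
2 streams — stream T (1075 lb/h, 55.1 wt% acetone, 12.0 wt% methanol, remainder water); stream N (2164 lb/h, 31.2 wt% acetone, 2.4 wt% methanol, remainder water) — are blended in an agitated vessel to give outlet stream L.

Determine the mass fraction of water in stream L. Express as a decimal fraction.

0.553

Total flow out = 1075 + 2164 = 3239 lb/h.
water in = 1075×0.329 + 2164×0.664 = 1790.6 lb/h.
water mass fraction in L = 1790.6/3239 = 0.553.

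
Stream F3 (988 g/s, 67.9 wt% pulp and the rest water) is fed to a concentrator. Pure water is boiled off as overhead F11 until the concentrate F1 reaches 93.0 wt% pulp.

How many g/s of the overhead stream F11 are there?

pulp is conserved: 988×0.679 = 670.85 g/s all reports to the concentrate.
Concentrate = 670.85/(target fraction) = 721.35 g/s.
Overhead = 988 − 721.35 = 266.65 g/s.

266.7 g/s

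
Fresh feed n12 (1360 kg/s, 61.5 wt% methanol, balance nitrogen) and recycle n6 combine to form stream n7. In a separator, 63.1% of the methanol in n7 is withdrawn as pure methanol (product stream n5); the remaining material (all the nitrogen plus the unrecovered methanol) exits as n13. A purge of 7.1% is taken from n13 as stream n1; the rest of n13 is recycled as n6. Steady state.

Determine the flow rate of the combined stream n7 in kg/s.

8647 kg/s

nitrogen enters only via n12 and leaves only via the purge: 1360×0.385 = 0.071×(nitrogen in n13), and the separator passes all nitrogen, so nitrogen in n7 = nitrogen in n13 = 7374.6 kg/s.
methanol in n7: m_A = 1360×0.615 + (1−0.071)·(1−0.631)·m_A, so m_A = 836.4/0.6572 = 1272.7 kg/s.
n7 = 1272.7 + 7374.6 = 8647.3 kg/s.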